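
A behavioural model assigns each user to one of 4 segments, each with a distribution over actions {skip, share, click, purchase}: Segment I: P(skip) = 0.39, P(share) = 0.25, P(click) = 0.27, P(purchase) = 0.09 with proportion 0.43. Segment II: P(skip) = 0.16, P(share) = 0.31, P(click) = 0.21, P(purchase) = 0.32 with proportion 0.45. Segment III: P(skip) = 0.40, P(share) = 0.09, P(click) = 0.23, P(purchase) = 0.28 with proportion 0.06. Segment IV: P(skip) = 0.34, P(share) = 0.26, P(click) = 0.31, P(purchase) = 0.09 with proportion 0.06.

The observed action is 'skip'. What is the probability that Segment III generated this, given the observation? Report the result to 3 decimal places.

Posterior ∝ prior × likelihood, so P(k | x) ∝ P(Z=k) f_k(x); normalise over all components.
Evaluate each component's likelihood at the observed value:
  L_I = P(skip | comp) = 0.39
  L_II = P(skip | comp) = 0.16
  L_III = P(skip | comp) = 0.40
  L_IV = P(skip | comp) = 0.34
Unnormalised posteriors:
  P(Z=I)·L_I = 0.43 × 0.39 = 0.1677
  P(Z=II)·L_II = 0.45 × 0.16 = 0.072
  P(Z=III)·L_III = 0.06 × 0.4 = 0.024
  P(Z=IV)·L_IV = 0.06 × 0.34 = 0.0204
Marginal: 0.1677 + 0.072 + 0.024 + 0.0204 = 0.2841
P(Segment III | data) ≈ 0.084

0.084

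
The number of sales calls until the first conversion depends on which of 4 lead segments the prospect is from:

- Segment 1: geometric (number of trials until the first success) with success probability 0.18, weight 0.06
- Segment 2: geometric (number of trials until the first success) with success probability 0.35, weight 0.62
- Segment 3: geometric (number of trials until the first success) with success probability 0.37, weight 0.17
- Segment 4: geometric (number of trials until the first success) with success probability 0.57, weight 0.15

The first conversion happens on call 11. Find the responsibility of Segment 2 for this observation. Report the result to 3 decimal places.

Apply Bayes' rule: the posterior for each component is proportional to its prior times its likelihood at x.
Component likelihoods at x = 11:
  f_1 = 0.0247406
  f_2 = 0.00471196
  f_3 = 0.00364424
  f_4 = 0.000123185
Weight by the priors:
  π_1·f_1 = 0.06 × 0.0247406 = 0.00148444
  π_2·f_2 = 0.62 × 0.00471196 = 0.00292142
  π_3·f_3 = 0.17 × 0.00364424 = 0.000619521
  π_4·f_4 = 0.15 × 0.000123185 = 1.84778e-05
Normaliser: 0.00148444 + 0.00292142 + 0.000619521 + 1.84778e-05 = 0.00504385
So the posterior for Segment 2 is 0.00292142 / 0.00504385 ≈ 0.579.

0.579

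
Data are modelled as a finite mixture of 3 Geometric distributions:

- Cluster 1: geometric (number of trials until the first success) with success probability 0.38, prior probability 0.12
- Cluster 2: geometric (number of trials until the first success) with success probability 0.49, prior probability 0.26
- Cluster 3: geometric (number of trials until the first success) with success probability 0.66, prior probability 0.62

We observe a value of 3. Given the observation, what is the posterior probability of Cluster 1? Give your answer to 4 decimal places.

The responsibility of component k is π_k f_k(x) divided by Σ_j π_j f_j(x).
Component likelihoods at x = 3:
  L_1 = 0.146072
  L_2 = 0.127449
  L_3 = 0.076296
Unnormalised posteriors:
  π_1·L_1 = 0.12 × 0.146072 = 0.0175286
  π_2·L_2 = 0.26 × 0.127449 = 0.0331367
  π_3·L_3 = 0.62 × 0.076296 = 0.0473035
Denominator: 0.0175286 + 0.0331367 + 0.0473035 = 0.0979689
So the posterior for Cluster 1 is 0.0175286 / 0.0979689 ≈ 0.1789.

0.1789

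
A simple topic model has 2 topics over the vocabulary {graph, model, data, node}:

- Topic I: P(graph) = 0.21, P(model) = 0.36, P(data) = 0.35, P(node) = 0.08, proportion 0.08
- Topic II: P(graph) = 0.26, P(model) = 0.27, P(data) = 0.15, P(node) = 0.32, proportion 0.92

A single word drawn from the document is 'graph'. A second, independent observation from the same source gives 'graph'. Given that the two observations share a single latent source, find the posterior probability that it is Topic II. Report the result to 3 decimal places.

0.946

Apply Bayes' rule: the posterior for each component is proportional to its prior times its likelihood at x.
Since both observations come from the same component, the likelihood for component k is f_k(x₁)·f_k(x₂).
  f_I = [0.21] × [0.21] = 0.0441
  f_II = [0.26] × [0.26] = 0.0676
Multiply by the mixture weights:
  P(Z=I)·f_I = 0.08 × 0.0441 = 0.003528
  P(Z=II)·f_II = 0.92 × 0.0676 = 0.062192
Marginal: 0.003528 + 0.062192 = 0.06572
P(Topic II | x₁,x₂) = 0.062192 / 0.06572 ≈ 0.946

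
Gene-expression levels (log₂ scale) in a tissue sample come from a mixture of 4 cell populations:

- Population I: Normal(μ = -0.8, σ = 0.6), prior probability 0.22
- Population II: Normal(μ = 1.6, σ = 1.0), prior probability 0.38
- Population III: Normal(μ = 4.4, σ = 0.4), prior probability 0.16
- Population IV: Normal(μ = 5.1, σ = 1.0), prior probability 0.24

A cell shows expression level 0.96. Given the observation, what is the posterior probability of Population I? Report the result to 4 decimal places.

By Bayes' theorem, P(k | x) = w_k f_k(x) / Σ_j w_j f_j(x).
Normal densities:
  L_I = (1/(0.6·√(2π)))·exp(−(0.96−-0.8)²/(2·0.6²)) = 0.664904·exp(-4.30222) = 0.00900176
  L_II = (1/(1.0·√(2π)))·exp(−(0.96−1.6)²/(2·1.0²)) = 0.398942·exp(-0.20480) = 0.325062
  L_III = (1/(0.4·√(2π)))·exp(−(0.96−4.4)²/(2·0.4²)) = 0.997356·exp(-36.98000) = 8.68241e-17
  L_IV = (1/(1.0·√(2π)))·exp(−(0.96−5.1)²/(2·1.0²)) = 0.398942·exp(-8.56980) = 7.56995e-05
Prior × likelihood for each component:
  w_I·L_I = 0.22 × 0.00900176 = 0.00198039
  w_II·L_II = 0.38 × 0.325062 = 0.123524
  w_III·L_III = 0.16 × 8.68241e-17 = 1.38919e-17
  w_IV·L_IV = 0.24 × 7.56995e-05 = 1.81679e-05
Denominator: 0.00198039 + 0.123524 + 1.38919e-17 + 1.81679e-05 = 0.125522
So the posterior for Population I is 0.00198039 / 0.125522 ≈ 0.0158.

0.0158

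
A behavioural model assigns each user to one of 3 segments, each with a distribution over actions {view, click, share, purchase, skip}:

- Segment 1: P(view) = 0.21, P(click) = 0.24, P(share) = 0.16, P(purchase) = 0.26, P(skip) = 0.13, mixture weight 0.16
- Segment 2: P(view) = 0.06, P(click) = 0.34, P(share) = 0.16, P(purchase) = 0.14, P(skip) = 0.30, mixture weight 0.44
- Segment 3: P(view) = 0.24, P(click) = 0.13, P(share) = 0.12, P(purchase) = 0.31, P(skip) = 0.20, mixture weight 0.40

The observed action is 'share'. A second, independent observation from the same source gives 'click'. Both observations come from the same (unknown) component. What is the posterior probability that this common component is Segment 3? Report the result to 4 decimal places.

P(component k | x) = π_k·f_k(x) / marginal(x), where marginal(x) = Σ_j π_j·f_j(x).
Since both observations come from the same component, the likelihood for component k is f_k(x₁)·f_k(x₂).
  p_1 = [0.16] × [0.24] = 0.0384
  p_2 = [0.16] × [0.34] = 0.0544
  p_3 = [0.12] × [0.13] = 0.0156
Prior × likelihood for each component:
  π_1·p_1 = 0.16 × 0.0384 = 0.006144
  π_2·p_2 = 0.44 × 0.0544 = 0.023936
  π_3·p_3 = 0.40 × 0.0156 = 0.00624
Evidence: 0.006144 + 0.023936 + 0.00624 = 0.03632
Responsibility of Segment 3: 0.00624 / 0.03632 ≈ 0.1718

0.1718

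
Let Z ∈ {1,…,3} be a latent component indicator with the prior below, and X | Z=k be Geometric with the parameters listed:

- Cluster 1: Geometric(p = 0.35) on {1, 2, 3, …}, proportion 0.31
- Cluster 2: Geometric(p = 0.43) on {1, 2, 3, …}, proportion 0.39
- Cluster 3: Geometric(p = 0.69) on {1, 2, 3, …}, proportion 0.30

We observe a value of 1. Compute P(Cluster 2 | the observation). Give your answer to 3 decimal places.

Apply Bayes' rule: the posterior for each component is proportional to its prior times its likelihood at x.
Geometric probabilities:
  L_1 = 0.35·(1−0.35)^0 = 0.35·1 = 0.35
  L_2 = 0.43·(1−0.43)^0 = 0.43·1 = 0.43
  L_3 = 0.69·(1−0.69)^0 = 0.69·1 = 0.69
Prior × likelihood for each component:
  π_1·L_1 = 0.31 × 0.35 = 0.1085
  π_2·L_2 = 0.39 × 0.43 = 0.1677
  π_3·L_3 = 0.30 × 0.69 = 0.207
Marginal: 0.1085 + 0.1677 + 0.207 = 0.4832
P(Cluster 2 | 1) ≈ 0.347

0.347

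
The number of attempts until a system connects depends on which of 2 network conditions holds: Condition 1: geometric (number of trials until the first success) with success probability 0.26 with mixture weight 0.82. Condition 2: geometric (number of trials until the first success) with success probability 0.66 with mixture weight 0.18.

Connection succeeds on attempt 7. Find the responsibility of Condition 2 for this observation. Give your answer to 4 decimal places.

0.0052

Posterior ∝ prior × likelihood, so P(k | x) ∝ π_k f_k(x); normalise over all components.
Geometric probabilities:
  f_1 = 0.26·(1−0.26)^6 = 0.26·0.164206 = 0.0426937
  f_2 = 0.66·(1−0.66)^6 = 0.66·0.0015448 = 0.00101957
Unnormalised posteriors:
  π_1·f_1 = 0.82 × 0.0426937 = 0.0350088
  π_2·f_2 = 0.18 × 0.00101957 = 0.000183523
Normaliser: 0.0350088 + 0.000183523 = 0.0351923
Responsibility of Condition 2: 0.000183523 / 0.0351923 ≈ 0.0052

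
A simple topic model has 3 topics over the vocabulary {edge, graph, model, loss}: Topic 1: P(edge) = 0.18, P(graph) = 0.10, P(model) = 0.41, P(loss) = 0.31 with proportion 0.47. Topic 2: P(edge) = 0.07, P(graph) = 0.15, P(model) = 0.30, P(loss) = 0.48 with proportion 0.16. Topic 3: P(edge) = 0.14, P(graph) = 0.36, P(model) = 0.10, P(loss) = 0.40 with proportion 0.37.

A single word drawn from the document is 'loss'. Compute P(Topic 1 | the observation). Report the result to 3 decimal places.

0.393

P(component k | x) = w_k·f_k(x) / marginal(x), where marginal(x) = Σ_j w_j·f_j(x).
Evaluate each component's likelihood at the observed value:
  L_1 = 0.31
  L_2 = 0.48
  L_3 = 0.4
Unnormalised posteriors:
  w_1·L_1 = 0.47 × 0.31 = 0.1457
  w_2·L_2 = 0.16 × 0.48 = 0.0768
  w_3·L_3 = 0.37 × 0.4 = 0.148
Evidence: 0.1457 + 0.0768 + 0.148 = 0.3705
So the posterior for Topic 1 is 0.1457 / 0.3705 ≈ 0.393.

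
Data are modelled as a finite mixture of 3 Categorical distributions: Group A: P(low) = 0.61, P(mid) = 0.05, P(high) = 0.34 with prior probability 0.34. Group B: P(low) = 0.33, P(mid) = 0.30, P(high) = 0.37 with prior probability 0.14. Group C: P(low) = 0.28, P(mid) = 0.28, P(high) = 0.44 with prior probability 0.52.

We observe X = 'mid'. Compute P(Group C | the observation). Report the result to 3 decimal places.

0.712

Posterior ∝ prior × likelihood, so P(k | x) ∝ w_k f_k(x); normalise over all components.
Categorical probabilities:
  p_A = P(mid | comp) = 0.05
  p_B = P(mid | comp) = 0.30
  p_C = P(mid | comp) = 0.28
Weight by the priors:
  w_A·p_A = 0.34 × 0.05 = 0.017
  w_B·p_B = 0.14 × 0.3 = 0.042
  w_C·p_C = 0.52 × 0.28 = 0.1456
Denominator: 0.017 + 0.042 + 0.1456 = 0.2046
Responsibility of Group C: 0.1456 / 0.2046 ≈ 0.712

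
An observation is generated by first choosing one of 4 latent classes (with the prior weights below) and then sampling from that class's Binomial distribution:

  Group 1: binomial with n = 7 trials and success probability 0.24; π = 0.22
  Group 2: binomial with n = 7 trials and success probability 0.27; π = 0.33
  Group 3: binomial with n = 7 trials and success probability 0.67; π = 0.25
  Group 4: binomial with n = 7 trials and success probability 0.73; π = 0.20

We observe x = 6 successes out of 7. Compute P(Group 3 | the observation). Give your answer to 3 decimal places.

0.474

Apply Bayes' rule: the posterior for each component is proportional to its prior times its likelihood at x.
Evaluate each component's likelihood at the observed value:
  L_1 = 0.00101667
  L_2 = 0.00197972
  L_3 = 0.208959
  L_4 = 0.286022
Weight by the priors:
  π_1·L_1 = 0.22 × 0.00101667 = 0.000223667
  π_2·L_2 = 0.33 × 0.00197972 = 0.000653307
  π_3·L_3 = 0.25 × 0.208959 = 0.0522397
  π_4·L_4 = 0.20 × 0.286022 = 0.0572043
Normaliser: 0.000223667 + 0.000653307 + 0.0522397 + 0.0572043 = 0.110321
P(Group 3 | data) ≈ 0.474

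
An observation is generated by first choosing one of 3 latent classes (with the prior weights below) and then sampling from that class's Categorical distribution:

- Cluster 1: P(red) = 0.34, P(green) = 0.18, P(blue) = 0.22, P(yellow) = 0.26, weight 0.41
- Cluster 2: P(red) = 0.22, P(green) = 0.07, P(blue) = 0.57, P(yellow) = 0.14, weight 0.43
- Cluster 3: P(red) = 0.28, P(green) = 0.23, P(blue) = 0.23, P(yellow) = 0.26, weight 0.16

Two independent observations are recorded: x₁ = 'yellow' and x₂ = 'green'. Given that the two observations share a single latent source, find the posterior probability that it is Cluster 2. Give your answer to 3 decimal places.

0.128

Posterior ∝ prior × likelihood, so P(k | x) ∝ π_k f_k(x); normalise over all components.
Since both observations come from the same component, the likelihood for component k is f_k(x₁)·f_k(x₂).
  p_1 = [P(yellow | comp) = 0.26] × [0.18] = 0.0468
  p_2 = [P(yellow | comp) = 0.14] × [0.07] = 0.0098
  p_3 = [P(yellow | comp) = 0.26] × [0.23] = 0.0598
Multiply by the mixture weights:
  π_1·p_1 = 0.41 × 0.0468 = 0.019188
  π_2·p_2 = 0.43 × 0.0098 = 0.004214
  π_3·p_3 = 0.16 × 0.0598 = 0.009568
Marginal: 0.019188 + 0.004214 + 0.009568 = 0.03297
Responsibility of Cluster 2: 0.004214 / 0.03297 ≈ 0.128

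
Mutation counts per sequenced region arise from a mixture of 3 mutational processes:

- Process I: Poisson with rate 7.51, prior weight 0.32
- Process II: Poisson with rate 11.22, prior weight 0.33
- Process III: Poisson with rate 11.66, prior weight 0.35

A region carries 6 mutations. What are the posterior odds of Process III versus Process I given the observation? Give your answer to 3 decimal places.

Posterior odds = (w_i f_i(x)) / (w_j f_j(x)); the normalising sum cancels.
Poisson probabilities:
  L_I = 0.136444
  L_II = 0.0371399
  L_III = 0.030129
Posterior odds = (w_III·L_III) / (w_I·L_I) = (0.35·0.030129) / (0.32·0.136444) = 0.0105452 / 0.0436622 ≈ 0.242

0.242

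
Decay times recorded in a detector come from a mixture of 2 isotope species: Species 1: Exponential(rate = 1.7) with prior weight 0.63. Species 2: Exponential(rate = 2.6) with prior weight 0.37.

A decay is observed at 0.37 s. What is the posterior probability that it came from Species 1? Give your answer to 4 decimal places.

Posterior ∝ prior × likelihood, so P(k | x) ∝ π_k f_k(x); normalise over all components.
Evaluate each component's likelihood at the observed value:
  f_1 = 1.7·e^(−1.7·0.37) = 1.7·e^(−0.6290) = 0.906312
  f_2 = 2.6·e^(−2.6·0.37) = 2.6·e^(−0.9620) = 0.993532
Weight by the priors:
  π_1·f_1 = 0.63 × 0.906312 = 0.570977
  π_2·f_2 = 0.37 × 0.993532 = 0.367607
Sum: 0.570977 + 0.367607 = 0.938584
P(Species 1 | 0.37 s) = 0.570977 / 0.938584 ≈ 0.6083

0.6083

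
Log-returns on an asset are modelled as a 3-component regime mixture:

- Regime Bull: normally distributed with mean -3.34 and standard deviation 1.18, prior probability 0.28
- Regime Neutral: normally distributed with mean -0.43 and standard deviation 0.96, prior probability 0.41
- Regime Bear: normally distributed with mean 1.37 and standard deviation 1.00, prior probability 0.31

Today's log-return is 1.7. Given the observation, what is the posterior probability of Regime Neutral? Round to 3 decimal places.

0.110

The responsibility of component k is π_k f_k(x) divided by Σ_j π_j f_j(x).
Normal densities:
  f_Bull = 3.69491e-05
  f_Neutral = 0.0354532
  f_Bear = 0.377801
Unnormalised posteriors:
  π_Bull·f_Bull = 0.28 × 3.69491e-05 = 1.03457e-05
  π_Neutral·f_Neutral = 0.41 × 0.0354532 = 0.0145358
  π_Bear·f_Bear = 0.31 × 0.377801 = 0.117118
Normaliser: 1.03457e-05 + 0.0145358 + 0.117118 = 0.131664
Responsibility of Regime Neutral: 0.0145358 / 0.131664 ≈ 0.110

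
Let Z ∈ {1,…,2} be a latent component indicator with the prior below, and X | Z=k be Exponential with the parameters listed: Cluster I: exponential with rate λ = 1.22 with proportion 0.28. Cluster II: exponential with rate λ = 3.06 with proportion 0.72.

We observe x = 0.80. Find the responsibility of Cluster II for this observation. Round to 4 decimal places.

By Bayes' theorem, P(k | x) = w_k f_k(x) / Σ_j w_j f_j(x).
Evaluate each component's likelihood at the observed value:
  L_I = 0.459715
  L_II = 0.264587
Prior × likelihood for each component:
  w_I·L_I = 0.28 × 0.459715 = 0.12872
  w_II·L_II = 0.72 × 0.264587 = 0.190503
Normaliser: 0.12872 + 0.190503 = 0.319223
P(Cluster II | 0.80) ≈ 0.5968

0.5968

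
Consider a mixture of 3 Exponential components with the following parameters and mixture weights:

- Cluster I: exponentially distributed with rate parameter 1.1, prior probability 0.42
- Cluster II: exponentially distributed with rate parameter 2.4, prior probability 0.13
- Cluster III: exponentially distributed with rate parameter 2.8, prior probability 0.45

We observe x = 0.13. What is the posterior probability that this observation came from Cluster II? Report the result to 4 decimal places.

0.1518

The responsibility of component k is P(Z=k) f_k(x) divided by Σ_j P(Z=j) f_j(x).
Exponential densities:
  L_I = 1.1·e^(−1.1·0.13) = 1.1·e^(−0.1430) = 0.953429
  L_II = 2.4·e^(−2.4·0.13) = 2.4·e^(−0.3120) = 1.75676
  L_III = 2.8·e^(−2.8·0.13) = 2.8·e^(−0.3640) = 1.9457
Unnormalised posteriors:
  P(Z=I)·L_I = 0.42 × 0.953429 = 0.40044
  P(Z=II)·L_II = 0.13 × 1.75676 = 0.228378
  P(Z=III)·L_III = 0.45 × 1.9457 = 0.875563
Marginal: 0.40044 + 0.228378 + 0.875563 = 1.50438
Responsibility of Cluster II: 0.228378 / 1.50438 ≈ 0.1518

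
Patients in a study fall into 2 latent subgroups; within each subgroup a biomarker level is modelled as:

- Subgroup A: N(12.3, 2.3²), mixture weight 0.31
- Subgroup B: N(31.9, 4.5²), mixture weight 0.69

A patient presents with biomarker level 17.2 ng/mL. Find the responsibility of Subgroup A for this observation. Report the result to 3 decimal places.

Apply Bayes' rule: the posterior for each component is proportional to its prior times its likelihood at x.
Normal densities:
  p_A = (1/(2.3·√(2π)))·exp(−(17.2−12.3)²/(2·2.3²)) = 0.173453·exp(-2.26938) = 0.017931
  p_B = (1/(4.5·√(2π)))·exp(−(17.2−31.9)²/(2·4.5²)) = 0.088654·exp(-5.33556) = 0.000427066
Multiply by the mixture weights:
  π_A·p_A = 0.31 × 0.017931 = 0.00555861
  π_B·p_B = 0.69 × 0.000427066 = 0.000294676
Marginal: 0.00555861 + 0.000294676 = 0.00585329
P(Subgroup A | x) ≈ 0.950

0.950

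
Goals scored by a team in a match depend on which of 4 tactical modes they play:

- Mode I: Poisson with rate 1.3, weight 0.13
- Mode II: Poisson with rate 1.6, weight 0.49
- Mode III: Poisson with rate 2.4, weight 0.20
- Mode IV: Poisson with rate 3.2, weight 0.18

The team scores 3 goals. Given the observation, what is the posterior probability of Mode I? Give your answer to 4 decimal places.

The responsibility of component k is π_k f_k(x) divided by Σ_j π_j f_j(x).
Poisson probabilities:
  p_I = e^(−1.3)·1.3^3/3! = 0.0997921
  p_II = e^(−1.6)·1.6^3/3! = 0.137828
  p_III = e^(−2.4)·2.4^3/3! = 0.209014
  p_IV = e^(−3.2)·3.2^3/3! = 0.222616
Prior × likelihood for each component:
  π_I·p_I = 0.13 × 0.0997921 = 0.012973
  π_II·p_II = 0.49 × 0.137828 = 0.0675357
  π_III·p_III = 0.20 × 0.209014 = 0.0418028
  π_IV·p_IV = 0.18 × 0.222616 = 0.0400709
Normaliser: 0.012973 + 0.0675357 + 0.0418028 + 0.0400709 = 0.162382
P(Mode I | 3 goals) ≈ 0.0799

0.0799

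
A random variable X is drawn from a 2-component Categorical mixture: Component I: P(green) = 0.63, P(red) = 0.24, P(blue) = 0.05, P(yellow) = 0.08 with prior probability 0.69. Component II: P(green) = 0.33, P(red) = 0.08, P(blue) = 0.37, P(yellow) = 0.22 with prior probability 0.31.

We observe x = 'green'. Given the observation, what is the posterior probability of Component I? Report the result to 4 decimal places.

0.8095

Posterior ∝ prior × likelihood, so P(k | x) ∝ P(Z=k) f_k(x); normalise over all components.
Categorical probabilities:
  L_I = P(green | comp) = 0.63
  L_II = P(green | comp) = 0.33
Prior × likelihood for each component:
  P(Z=I)·L_I = 0.69 × 0.63 = 0.4347
  P(Z=II)·L_II = 0.31 × 0.33 = 0.1023
Evidence: 0.4347 + 0.1023 = 0.537
Responsibility of Component I: 0.4347 / 0.537 ≈ 0.8095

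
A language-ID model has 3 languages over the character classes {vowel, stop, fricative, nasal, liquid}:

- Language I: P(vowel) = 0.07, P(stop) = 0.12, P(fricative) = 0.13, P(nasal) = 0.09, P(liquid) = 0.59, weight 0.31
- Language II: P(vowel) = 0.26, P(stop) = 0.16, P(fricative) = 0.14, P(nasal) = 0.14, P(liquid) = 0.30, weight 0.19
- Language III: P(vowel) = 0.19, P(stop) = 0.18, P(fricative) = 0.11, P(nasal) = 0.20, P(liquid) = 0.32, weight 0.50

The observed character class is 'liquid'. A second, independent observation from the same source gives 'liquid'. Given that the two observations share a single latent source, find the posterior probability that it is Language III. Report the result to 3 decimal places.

The responsibility of component k is π_k f_k(x) divided by Σ_j π_j f_j(x).
Since both observations come from the same component, the likelihood for component k is f_k(x₁)·f_k(x₂).
  f_I = [P(liquid | comp) = 0.59] × [0.59] = 0.3481
  f_II = [P(liquid | comp) = 0.30] × [0.3] = 0.09
  f_III = [P(liquid | comp) = 0.32] × [0.32] = 0.1024
Unnormalised posteriors:
  π_I·f_I = 0.31 × 0.3481 = 0.107911
  π_II·f_II = 0.19 × 0.09 = 0.0171
  π_III·f_III = 0.50 × 0.1024 = 0.0512
Evidence: 0.107911 + 0.0171 + 0.0512 = 0.176211
P(Language III | x₁, x₂) = 0.0512 / 0.176211 ≈ 0.291

0.291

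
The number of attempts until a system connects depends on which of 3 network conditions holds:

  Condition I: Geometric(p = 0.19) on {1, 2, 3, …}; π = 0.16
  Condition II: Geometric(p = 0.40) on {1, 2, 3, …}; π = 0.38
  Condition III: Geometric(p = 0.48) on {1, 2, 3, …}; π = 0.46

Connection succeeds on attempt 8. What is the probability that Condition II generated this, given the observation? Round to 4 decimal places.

0.3157

By Bayes' theorem, P(k | x) = w_k f_k(x) / Σ_j w_j f_j(x).
Geometric probabilities:
  p_I = 0.19·(1−0.19)^7 = 0.19·0.228768 = 0.0434659
  p_II = 0.40·(1−0.40)^7 = 0.40·0.0279936 = 0.0111974
  p_III = 0.48·(1−0.48)^7 = 0.48·0.0102807 = 0.00493474
Prior × likelihood for each component:
  w_I·p_I = 0.16 × 0.0434659 = 0.00695454
  w_II·p_II = 0.38 × 0.0111974 = 0.00425503
  w_III·p_III = 0.46 × 0.00493474 = 0.00226998
Denominator: 0.00695454 + 0.00425503 + 0.00226998 = 0.0134796
P(Condition II | data) ≈ 0.3157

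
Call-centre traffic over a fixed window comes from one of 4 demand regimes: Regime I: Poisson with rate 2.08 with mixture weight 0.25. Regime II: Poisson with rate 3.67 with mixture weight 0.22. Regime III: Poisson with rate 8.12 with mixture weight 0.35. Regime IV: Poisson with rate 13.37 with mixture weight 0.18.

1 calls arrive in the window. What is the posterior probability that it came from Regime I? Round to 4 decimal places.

P(component k | x) = P(Z=k)·f_k(x) / marginal(x), where marginal(x) = Σ_j P(Z=j)·f_j(x).
Evaluate each component's likelihood at the observed value:
  f_I = e^(−2.08)·2.08^1/1! = 0.259855
  f_II = e^(−3.67)·3.67^1/1! = 0.0934986
  f_III = e^(−8.12)·8.12^1/1! = 0.00241593
  f_IV = e^(−13.37)·13.37^1/1! = 2.08744e-05
Unnormalised posteriors:
  P(Z=I)·f_I = 0.25 × 0.259855 = 0.0649637
  P(Z=II)·f_II = 0.22 × 0.0934986 = 0.0205697
  P(Z=III)·f_III = 0.35 × 0.00241593 = 0.000845576
  P(Z=IV)·f_IV = 0.18 × 2.08744e-05 = 3.75739e-06
Denominator: 0.0649637 + 0.0205697 + 0.000845576 + 3.75739e-06 = 0.0863827
P(Regime I | x) ≈ 0.7520

0.7520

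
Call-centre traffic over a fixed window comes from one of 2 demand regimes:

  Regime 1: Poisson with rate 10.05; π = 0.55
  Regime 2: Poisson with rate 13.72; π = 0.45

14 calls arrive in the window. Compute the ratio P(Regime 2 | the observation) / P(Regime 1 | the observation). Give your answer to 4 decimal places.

Since P(k|x) ∝ π_k f_k(x), the posterior odds are π_i f_i(x) / (π_j f_j(x)).
Poisson probabilities:
  L_1 = e^(−10.05)·10.05^14/14! = 0.0531199
  L_2 = e^(−13.72)·13.72^14/14! = 0.105689
Posterior odds = (π_2·L_2) / (π_1·L_1) = (0.45·0.105689) / (0.55·0.0531199) = 0.04756 / 0.0292159 ≈ 1.6279

1.6279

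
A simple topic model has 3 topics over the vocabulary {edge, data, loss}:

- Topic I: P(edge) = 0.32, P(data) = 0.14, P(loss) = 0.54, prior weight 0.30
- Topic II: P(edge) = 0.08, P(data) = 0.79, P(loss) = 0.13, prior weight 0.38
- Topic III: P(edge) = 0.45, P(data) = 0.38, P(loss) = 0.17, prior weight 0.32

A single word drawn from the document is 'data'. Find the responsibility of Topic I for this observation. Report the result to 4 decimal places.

Apply Bayes' rule: the posterior for each component is proportional to its prior times its likelihood at x.
Component likelihoods at x = 'data':
  p_I = 0.14
  p_II = 0.79
  p_III = 0.38
Weight by the priors:
  π_I·p_I = 0.30 × 0.14 = 0.042
  π_II·p_II = 0.38 × 0.79 = 0.3002
  π_III·p_III = 0.32 × 0.38 = 0.1216
Evidence: 0.042 + 0.3002 + 0.1216 = 0.4638
So the posterior for Topic I is 0.042 / 0.4638 ≈ 0.0906.

0.0906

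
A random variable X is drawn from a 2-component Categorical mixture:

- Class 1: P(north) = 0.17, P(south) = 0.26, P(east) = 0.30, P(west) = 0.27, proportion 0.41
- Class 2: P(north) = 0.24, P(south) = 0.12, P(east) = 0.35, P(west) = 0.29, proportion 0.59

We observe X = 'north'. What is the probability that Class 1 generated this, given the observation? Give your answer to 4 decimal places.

Apply Bayes' rule: the posterior for each component is proportional to its prior times its likelihood at x.
Categorical probabilities:
  f_1 = P(north | comp) = 0.17
  f_2 = P(north | comp) = 0.24
Prior × likelihood for each component:
  w_1·f_1 = 0.41 × 0.17 = 0.0697
  w_2·f_2 = 0.59 × 0.24 = 0.1416
Normaliser: 0.0697 + 0.1416 = 0.2113
P(Class 1 | data) = 0.0697 / 0.2113 ≈ 0.3299

0.3299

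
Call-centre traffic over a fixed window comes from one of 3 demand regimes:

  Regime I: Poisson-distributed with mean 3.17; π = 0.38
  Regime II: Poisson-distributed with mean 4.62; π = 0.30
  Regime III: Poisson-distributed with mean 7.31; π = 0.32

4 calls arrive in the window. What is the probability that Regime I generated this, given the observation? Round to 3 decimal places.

0.452

Apply Bayes' rule: the posterior for each component is proportional to its prior times its likelihood at x.
Poisson probabilities:
  f_I = e^(−3.17)·3.17^4/4! = 0.176731
  f_II = e^(−4.62)·4.62^4/4! = 0.187032
  f_III = e^(−7.31)·7.31^4/4! = 0.079573
Multiply by the mixture weights:
  π_I·f_I = 0.38 × 0.176731 = 0.0671577
  π_II·f_II = 0.30 × 0.187032 = 0.0561096
  π_III·f_III = 0.32 × 0.079573 = 0.0254634
Marginal: 0.0671577 + 0.0561096 + 0.0254634 = 0.148731
So the posterior for Regime I is 0.0671577 / 0.148731 ≈ 0.452.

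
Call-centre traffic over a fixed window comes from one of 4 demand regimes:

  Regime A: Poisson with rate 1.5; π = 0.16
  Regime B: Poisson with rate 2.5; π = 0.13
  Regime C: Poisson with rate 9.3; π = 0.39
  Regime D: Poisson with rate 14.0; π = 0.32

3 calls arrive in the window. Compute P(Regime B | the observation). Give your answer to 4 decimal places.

Posterior ∝ prior × likelihood, so P(k | x) ∝ π_k f_k(x); normalise over all components.
Component likelihoods at x = 3 calls:
  p_A = e^(−1.5)·1.5^3/3! = 0.125511
  p_B = e^(−2.5)·2.5^3/3! = 0.213763
  p_C = e^(−9.3)·9.3^3/3! = 0.0122563
  p_D = e^(−14.0)·14.0^3/3! = 0.000380286
Multiply by the mixture weights:
  π_A·p_A = 0.16 × 0.125511 = 0.0200817
  π_B·p_B = 0.13 × 0.213763 = 0.0277892
  π_C·p_C = 0.39 × 0.0122563 = 0.00477995
  π_D·p_D = 0.32 × 0.000380286 = 0.000121691
Sum: 0.0200817 + 0.0277892 + 0.00477995 + 0.000121691 = 0.0527725
P(Regime B | the observation) = 0.0277892 / 0.0527725 ≈ 0.5266

0.5266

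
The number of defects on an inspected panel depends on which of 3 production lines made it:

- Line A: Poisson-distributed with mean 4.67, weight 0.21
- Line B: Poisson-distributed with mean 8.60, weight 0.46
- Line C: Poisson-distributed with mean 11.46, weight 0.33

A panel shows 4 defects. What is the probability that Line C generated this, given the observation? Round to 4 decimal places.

0.0411

P(component k | x) = w_k·f_k(x) / marginal(x), where marginal(x) = Σ_j w_j·f_j(x).
Evaluate each component's likelihood at the observed value:
  p_A = 0.185738
  p_B = 0.0419614
  p_C = 0.00757726
Prior × likelihood for each component:
  w_A·p_A = 0.21 × 0.185738 = 0.039005
  w_B·p_B = 0.46 × 0.0419614 = 0.0193022
  w_C·p_C = 0.33 × 0.00757726 = 0.0025005
Marginal: 0.039005 + 0.0193022 + 0.0025005 = 0.0608077
P(Line C | 4 defects) ≈ 0.0411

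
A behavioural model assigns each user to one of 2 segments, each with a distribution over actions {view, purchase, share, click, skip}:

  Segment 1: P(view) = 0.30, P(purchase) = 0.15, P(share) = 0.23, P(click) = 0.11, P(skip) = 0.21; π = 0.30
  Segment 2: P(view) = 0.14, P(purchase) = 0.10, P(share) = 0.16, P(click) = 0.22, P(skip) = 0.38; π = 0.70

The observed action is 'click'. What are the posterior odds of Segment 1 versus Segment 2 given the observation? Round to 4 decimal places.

0.2143

Only the two components matter; the odds are (π_i f_i(x)) / (π_j f_j(x)).
Component likelihoods at x = 'click':
  p_1 = P(click | comp) = 0.11
  p_2 = P(click | comp) = 0.22
Posterior odds = (π_1·p_1) / (π_2·p_2) = (0.30·0.11) / (0.70·0.22) = 0.033 / 0.154 ≈ 0.2143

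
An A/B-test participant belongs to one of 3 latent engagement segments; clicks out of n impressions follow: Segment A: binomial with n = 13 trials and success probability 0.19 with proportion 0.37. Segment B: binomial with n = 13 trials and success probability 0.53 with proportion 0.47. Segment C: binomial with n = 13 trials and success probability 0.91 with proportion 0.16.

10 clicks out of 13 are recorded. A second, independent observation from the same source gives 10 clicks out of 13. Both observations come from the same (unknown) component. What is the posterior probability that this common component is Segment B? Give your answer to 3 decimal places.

0.546

By Bayes' theorem, P(k | x) = π_k f_k(x) / Σ_j π_j f_j(x).
Since both observations come from the same component, the likelihood for component k is f_k(x₁)·f_k(x₂).
  f_A = [C(13,10)·0.19^10·0.81^3 = 286·6.13107e-08·0.531441 = 9.31874e-06] × [9.31874e-06] = 8.68389e-11
  f_B = [C(13,10)·0.53^10·0.47^3 = 286·0.00174887·0.103823 = 0.05193] × [0.05193] = 0.00269672
  f_C = [C(13,10)·0.91^10·0.09^3 = 286·0.389416·0.000729 = 0.0811909] × [0.0811909] = 0.00659197
Prior × likelihood for each component:
  π_A·f_A = 0.37 × 8.68389e-11 = 3.21304e-11
  π_B·f_B = 0.47 × 0.00269672 = 0.00126746
  π_C·f_C = 0.16 × 0.00659197 = 0.00105471
Marginal: 3.21304e-11 + 0.00126746 + 0.00105471 = 0.00232218
P(Segment B | x₁,x₂) = 0.00126746 / 0.00232218 ≈ 0.546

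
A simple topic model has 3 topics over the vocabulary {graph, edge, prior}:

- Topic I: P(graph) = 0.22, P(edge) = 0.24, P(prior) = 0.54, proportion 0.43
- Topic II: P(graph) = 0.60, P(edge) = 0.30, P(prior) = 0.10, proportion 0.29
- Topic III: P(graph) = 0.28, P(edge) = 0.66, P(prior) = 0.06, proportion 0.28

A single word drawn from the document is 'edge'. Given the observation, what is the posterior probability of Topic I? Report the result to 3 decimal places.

P(component k | x) = π_k·f_k(x) / marginal(x), where marginal(x) = Σ_j π_j·f_j(x).
Categorical probabilities:
  p_I = P(edge | comp) = 0.24
  p_II = P(edge | comp) = 0.30
  p_III = P(edge | comp) = 0.66
Unnormalised posteriors:
  π_I·p_I = 0.43 × 0.24 = 0.1032
  π_II·p_II = 0.29 × 0.3 = 0.087
  π_III·p_III = 0.28 × 0.66 = 0.1848
Normaliser: 0.1032 + 0.087 + 0.1848 = 0.375
P(Topic I | the observation) = 0.1032 / 0.375 ≈ 0.275

0.275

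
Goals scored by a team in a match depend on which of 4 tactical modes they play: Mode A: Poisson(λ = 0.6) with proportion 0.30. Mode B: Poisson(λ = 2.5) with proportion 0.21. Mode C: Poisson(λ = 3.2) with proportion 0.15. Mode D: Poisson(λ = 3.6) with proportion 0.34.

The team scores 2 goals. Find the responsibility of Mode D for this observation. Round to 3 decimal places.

By Bayes' theorem, P(k | x) = π_k f_k(x) / Σ_j π_j f_j(x).
Component likelihoods at x = 2 goals:
  f_A = e^(−0.6)·0.6^2/2! = 0.0987861
  f_B = e^(−2.5)·2.5^2/2! = 0.256516
  f_C = e^(−3.2)·3.2^2/2! = 0.208702
  f_D = e^(−3.6)·3.6^2/2! = 0.177058
Prior × likelihood for each component:
  π_A·f_A = 0.30 × 0.0987861 = 0.0296358
  π_B·f_B = 0.21 × 0.256516 = 0.0538683
  π_C·f_C = 0.15 × 0.208702 = 0.0313054
  π_D·f_D = 0.34 × 0.177058 = 0.0601996
Denominator: 0.0296358 + 0.0538683 + 0.0313054 + 0.0601996 = 0.175009
Responsibility of Mode D: 0.0601996 / 0.175009 ≈ 0.344

0.344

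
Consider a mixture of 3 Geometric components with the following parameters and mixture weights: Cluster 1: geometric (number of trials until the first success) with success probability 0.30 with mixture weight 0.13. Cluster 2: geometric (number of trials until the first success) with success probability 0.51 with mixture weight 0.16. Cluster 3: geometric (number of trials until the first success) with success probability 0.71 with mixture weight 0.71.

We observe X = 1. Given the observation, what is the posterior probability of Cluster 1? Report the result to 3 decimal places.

0.062

By Bayes' theorem, P(k | x) = π_k f_k(x) / Σ_j π_j f_j(x).
Evaluate each component's likelihood at the observed value:
  L_1 = 0.30·(1−0.30)^0 = 0.30·1 = 0.3
  L_2 = 0.51·(1−0.51)^0 = 0.51·1 = 0.51
  L_3 = 0.71·(1−0.71)^0 = 0.71·1 = 0.71
Weight by the priors:
  π_1·L_1 = 0.13 × 0.3 = 0.039
  π_2·L_2 = 0.16 × 0.51 = 0.0816
  π_3·L_3 = 0.71 × 0.71 = 0.5041
Denominator: 0.039 + 0.0816 + 0.5041 = 0.6247
P(Cluster 1 | x) = 0.039 / 0.6247 ≈ 0.062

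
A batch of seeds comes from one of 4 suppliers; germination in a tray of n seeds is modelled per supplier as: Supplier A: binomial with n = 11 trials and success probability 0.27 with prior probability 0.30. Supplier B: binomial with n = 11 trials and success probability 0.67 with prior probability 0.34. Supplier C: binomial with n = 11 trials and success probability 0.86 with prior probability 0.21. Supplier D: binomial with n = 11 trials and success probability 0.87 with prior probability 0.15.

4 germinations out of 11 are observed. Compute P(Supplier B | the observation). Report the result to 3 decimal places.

0.142

Posterior ∝ prior × likelihood, so P(k | x) ∝ w_k f_k(x); normalise over all components.
Component likelihoods at x = 4 germinations out of 11:
  f_A = C(11,4)·0.27^4·0.73^7 = 330·0.00531441·0.110474 = 0.193744
  f_B = C(11,4)·0.67^4·0.33^7 = 330·0.201511·0.000426184 = 0.0283407
  f_C = C(11,4)·0.86^4·0.14^7 = 330·0.547008·1.05414e-06 = 0.000190285
  f_D = C(11,4)·0.87^4·0.13^7 = 330·0.572898·6.27485e-07 = 0.00011863
Weight by the priors:
  w_A·f_A = 0.30 × 0.193744 = 0.0581233
  w_B·f_B = 0.34 × 0.0283407 = 0.00963584
  w_C·f_C = 0.21 × 0.000190285 = 3.99598e-05
  w_D·f_D = 0.15 × 0.00011863 = 1.77945e-05
Normaliser: 0.0581233 + 0.00963584 + 3.99598e-05 + 1.77945e-05 = 0.0678169
Responsibility of Supplier B: 0.00963584 / 0.0678169 ≈ 0.142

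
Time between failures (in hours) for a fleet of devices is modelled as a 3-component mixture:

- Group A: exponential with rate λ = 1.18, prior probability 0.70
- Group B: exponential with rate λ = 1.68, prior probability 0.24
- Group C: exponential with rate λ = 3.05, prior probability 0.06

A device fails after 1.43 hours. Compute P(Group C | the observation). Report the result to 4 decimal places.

0.0122

Posterior ∝ prior × likelihood, so P(k | x) ∝ w_k f_k(x); normalise over all components.
Exponential densities:
  f_A = 1.18·e^(−1.18·1.43) = 1.18·e^(−1.6874) = 0.2183
  f_B = 1.68·e^(−1.68·1.43) = 1.68·e^(−2.4024) = 0.152041
  f_C = 3.05·e^(−3.05·1.43) = 3.05·e^(−4.3615) = 0.0389157
Prior × likelihood for each component:
  w_A·f_A = 0.70 × 0.2183 = 0.15281
  w_B·f_B = 0.24 × 0.152041 = 0.0364898
  w_C·f_C = 0.06 × 0.0389157 = 0.00233494
Sum: 0.15281 + 0.0364898 + 0.00233494 = 0.191635
P(Group C | 1.43 hours) = 0.00233494 / 0.191635 ≈ 0.0122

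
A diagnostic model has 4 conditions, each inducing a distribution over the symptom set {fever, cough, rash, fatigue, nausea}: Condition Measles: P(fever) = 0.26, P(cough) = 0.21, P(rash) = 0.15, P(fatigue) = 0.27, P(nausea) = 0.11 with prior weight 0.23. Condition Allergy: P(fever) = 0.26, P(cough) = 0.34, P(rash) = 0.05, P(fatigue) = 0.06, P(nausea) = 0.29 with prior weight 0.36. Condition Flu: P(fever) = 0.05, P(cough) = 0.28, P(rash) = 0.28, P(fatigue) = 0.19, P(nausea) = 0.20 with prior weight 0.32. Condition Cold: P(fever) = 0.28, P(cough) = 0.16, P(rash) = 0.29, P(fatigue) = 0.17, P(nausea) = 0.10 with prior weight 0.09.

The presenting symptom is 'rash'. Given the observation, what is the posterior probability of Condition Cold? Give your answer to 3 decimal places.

0.155

By Bayes' theorem, P(k | x) = π_k f_k(x) / Σ_j π_j f_j(x).
Component likelihoods at x = 'rash':
  p_Measles = P(rash | comp) = 0.15
  p_Allergy = P(rash | comp) = 0.05
  p_Flu = P(rash | comp) = 0.28
  p_Cold = P(rash | comp) = 0.29
Multiply by the mixture weights:
  π_Measles·p_Measles = 0.23 × 0.15 = 0.0345
  π_Allergy·p_Allergy = 0.36 × 0.05 = 0.018
  π_Flu·p_Flu = 0.32 × 0.28 = 0.0896
  π_Cold·p_Cold = 0.09 × 0.29 = 0.0261
Marginal: 0.0345 + 0.018 + 0.0896 + 0.0261 = 0.1682
P(Condition Cold | 'rash') = 0.0261 / 0.1682 ≈ 0.155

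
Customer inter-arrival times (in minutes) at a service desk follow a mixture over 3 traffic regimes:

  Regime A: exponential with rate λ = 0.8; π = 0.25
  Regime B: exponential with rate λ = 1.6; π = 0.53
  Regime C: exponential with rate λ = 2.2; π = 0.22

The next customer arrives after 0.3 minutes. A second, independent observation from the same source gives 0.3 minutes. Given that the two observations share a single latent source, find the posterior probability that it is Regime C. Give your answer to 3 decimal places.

Apply Bayes' rule: the posterior for each component is proportional to its prior times its likelihood at x.
Since both observations come from the same component, the likelihood for component k is f_k(x₁)·f_k(x₂).
  L_A = [0.629302] × [0.629302] = 0.396021
  L_B = [0.990053] × [0.990053] = 0.980206
  L_C = [1.13707] × [1.13707] = 1.29293
Prior × likelihood for each component:
  π_A·L_A = 0.25 × 0.396021 = 0.0990053
  π_B·L_B = 0.53 × 0.980206 = 0.519509
  π_C·L_C = 0.22 × 1.29293 = 0.284446
Sum: 0.0990053 + 0.519509 + 0.284446 = 0.90296
Responsibility of Regime C: 0.284446 / 0.90296 ≈ 0.315

0.315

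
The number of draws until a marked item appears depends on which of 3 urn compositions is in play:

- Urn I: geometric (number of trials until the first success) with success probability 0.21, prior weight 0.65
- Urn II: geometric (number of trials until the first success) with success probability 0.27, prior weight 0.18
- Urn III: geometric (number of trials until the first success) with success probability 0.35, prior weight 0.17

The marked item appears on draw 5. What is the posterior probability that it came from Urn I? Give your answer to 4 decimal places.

Apply Bayes' rule: the posterior for each component is proportional to its prior times its likelihood at x.
Component likelihoods at x = 5:
  p_I = 0.21·(1−0.21)^4 = 0.21·0.389501 = 0.0817952
  p_II = 0.27·(1−0.27)^4 = 0.27·0.283982 = 0.0766753
  p_III = 0.35·(1−0.35)^4 = 0.35·0.178506 = 0.0624772
Weight by the priors:
  P(Z=I)·p_I = 0.65 × 0.0817952 = 0.0531669
  P(Z=II)·p_II = 0.18 × 0.0766753 = 0.0138015
  P(Z=III)·p_III = 0.17 × 0.0624772 = 0.0106211
Sum: 0.0531669 + 0.0138015 + 0.0106211 = 0.0775895
Responsibility of Urn I: 0.0531669 / 0.0775895 ≈ 0.6852

0.6852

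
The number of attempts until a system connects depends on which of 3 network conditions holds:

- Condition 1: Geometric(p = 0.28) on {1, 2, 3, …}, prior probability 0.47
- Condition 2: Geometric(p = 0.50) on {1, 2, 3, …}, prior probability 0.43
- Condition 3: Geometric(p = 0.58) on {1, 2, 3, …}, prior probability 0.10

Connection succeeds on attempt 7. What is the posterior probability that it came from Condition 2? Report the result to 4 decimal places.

The responsibility of component k is π_k f_k(x) divided by Σ_j π_j f_j(x).
Geometric probabilities:
  f_1 = 0.0390079
  f_2 = 0.0078125
  f_3 = 0.00318364
Weight by the priors:
  π_1·f_1 = 0.47 × 0.0390079 = 0.0183337
  π_2·f_2 = 0.43 × 0.0078125 = 0.00335937
  π_3·f_3 = 0.10 × 0.00318364 = 0.000318364
Normaliser: 0.0183337 + 0.00335937 + 0.000318364 = 0.0220115
P(Condition 2 | 7) ≈ 0.1526

0.1526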